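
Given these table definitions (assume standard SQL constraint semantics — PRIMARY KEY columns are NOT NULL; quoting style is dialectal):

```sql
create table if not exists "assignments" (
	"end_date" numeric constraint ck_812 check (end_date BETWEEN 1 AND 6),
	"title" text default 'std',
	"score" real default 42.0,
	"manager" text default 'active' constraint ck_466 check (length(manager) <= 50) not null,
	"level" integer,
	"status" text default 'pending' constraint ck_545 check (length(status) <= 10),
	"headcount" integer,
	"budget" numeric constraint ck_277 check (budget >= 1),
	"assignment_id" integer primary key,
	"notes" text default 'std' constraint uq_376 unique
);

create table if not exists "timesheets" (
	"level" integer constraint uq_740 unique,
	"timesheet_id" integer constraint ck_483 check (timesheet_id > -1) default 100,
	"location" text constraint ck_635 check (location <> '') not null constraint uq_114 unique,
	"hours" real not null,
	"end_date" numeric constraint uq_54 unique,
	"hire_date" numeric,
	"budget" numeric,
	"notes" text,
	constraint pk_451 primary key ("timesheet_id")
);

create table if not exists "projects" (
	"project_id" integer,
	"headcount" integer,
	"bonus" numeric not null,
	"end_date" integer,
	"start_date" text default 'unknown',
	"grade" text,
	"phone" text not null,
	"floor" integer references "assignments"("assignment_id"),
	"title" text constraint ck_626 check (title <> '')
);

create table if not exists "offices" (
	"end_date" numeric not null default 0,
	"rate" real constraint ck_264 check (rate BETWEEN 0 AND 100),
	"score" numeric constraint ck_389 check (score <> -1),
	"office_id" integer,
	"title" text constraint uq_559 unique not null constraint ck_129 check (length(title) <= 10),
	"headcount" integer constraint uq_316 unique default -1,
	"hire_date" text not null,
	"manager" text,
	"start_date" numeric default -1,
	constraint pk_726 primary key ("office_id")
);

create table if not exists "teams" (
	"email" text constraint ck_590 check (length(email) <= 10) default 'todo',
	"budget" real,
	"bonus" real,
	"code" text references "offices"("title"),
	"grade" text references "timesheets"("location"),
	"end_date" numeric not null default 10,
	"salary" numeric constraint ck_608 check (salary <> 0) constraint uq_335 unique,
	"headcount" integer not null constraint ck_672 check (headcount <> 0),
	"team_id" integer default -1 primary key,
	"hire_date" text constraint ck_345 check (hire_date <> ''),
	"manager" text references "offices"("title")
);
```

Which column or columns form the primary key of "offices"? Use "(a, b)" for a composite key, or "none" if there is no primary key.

office_id

office_id is declared PRIMARY KEY as a table-level PRIMARY KEY clause.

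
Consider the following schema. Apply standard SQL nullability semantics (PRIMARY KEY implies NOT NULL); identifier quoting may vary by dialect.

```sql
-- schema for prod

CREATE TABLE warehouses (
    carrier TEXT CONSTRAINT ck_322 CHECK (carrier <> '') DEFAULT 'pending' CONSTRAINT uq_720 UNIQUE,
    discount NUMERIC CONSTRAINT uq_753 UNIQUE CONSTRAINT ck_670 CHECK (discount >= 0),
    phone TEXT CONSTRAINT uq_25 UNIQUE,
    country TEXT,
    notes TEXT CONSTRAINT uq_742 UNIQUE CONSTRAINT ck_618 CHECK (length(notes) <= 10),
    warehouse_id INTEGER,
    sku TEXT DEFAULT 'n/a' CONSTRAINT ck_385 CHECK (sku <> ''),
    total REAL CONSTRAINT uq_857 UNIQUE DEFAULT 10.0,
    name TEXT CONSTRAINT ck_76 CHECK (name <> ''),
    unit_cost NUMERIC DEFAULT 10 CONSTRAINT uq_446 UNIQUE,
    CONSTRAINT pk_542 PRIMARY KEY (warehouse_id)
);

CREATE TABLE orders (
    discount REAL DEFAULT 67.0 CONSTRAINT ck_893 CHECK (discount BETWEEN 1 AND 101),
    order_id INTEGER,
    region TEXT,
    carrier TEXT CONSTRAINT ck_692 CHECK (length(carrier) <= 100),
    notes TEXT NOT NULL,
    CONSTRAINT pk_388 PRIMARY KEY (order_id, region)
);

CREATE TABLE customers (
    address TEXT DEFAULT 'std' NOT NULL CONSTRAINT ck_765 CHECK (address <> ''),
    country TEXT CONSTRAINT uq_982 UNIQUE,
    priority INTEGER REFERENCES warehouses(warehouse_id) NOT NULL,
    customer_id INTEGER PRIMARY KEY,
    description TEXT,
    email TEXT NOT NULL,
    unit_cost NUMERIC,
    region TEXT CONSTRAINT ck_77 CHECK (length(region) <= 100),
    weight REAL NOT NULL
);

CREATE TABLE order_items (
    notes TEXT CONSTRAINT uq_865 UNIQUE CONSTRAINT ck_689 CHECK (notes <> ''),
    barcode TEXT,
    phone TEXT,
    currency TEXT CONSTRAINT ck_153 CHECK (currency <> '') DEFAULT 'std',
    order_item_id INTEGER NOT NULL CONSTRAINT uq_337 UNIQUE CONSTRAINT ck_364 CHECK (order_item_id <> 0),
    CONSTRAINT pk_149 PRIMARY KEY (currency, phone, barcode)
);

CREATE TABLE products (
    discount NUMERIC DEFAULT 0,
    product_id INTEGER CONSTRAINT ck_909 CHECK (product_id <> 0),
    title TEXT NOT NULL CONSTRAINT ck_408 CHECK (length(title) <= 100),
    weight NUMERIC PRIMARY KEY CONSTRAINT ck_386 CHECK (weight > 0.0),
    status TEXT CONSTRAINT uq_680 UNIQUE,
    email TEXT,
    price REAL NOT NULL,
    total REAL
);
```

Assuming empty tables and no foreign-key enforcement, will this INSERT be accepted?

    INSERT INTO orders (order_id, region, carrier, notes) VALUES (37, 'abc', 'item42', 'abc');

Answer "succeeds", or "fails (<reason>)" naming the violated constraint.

NOT NULL columns: notes is supplied; order_id is supplied; region is supplied.
CHECK constraints: 'item42' satisfies (length(carrier) <= 100).
No constraint is violated.

succeeds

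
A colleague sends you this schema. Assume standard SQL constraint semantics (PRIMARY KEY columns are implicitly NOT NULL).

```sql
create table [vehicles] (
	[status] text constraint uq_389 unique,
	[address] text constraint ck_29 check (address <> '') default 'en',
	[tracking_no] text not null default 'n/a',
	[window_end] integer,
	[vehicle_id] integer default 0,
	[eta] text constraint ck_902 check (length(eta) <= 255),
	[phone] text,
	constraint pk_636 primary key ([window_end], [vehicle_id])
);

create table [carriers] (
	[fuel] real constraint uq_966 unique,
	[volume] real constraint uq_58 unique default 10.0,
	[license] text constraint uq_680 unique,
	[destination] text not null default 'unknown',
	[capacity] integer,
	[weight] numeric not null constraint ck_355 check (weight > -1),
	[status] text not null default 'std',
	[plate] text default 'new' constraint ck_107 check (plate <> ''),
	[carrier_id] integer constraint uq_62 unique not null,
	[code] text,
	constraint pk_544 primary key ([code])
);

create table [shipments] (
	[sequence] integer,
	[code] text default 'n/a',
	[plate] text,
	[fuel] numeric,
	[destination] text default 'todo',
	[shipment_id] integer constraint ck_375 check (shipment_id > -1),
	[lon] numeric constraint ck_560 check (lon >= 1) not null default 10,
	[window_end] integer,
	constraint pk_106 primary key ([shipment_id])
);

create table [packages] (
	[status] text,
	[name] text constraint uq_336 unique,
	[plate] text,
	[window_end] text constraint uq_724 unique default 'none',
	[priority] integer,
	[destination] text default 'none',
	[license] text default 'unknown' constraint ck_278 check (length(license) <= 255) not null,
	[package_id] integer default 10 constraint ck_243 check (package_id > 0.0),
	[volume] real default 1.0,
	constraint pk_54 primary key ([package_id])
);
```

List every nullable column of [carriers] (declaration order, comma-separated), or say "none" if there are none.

- fuel: UNIQUE does not imply NOT NULL → nullable.
- volume: UNIQUE does not imply NOT NULL → nullable.
- license: UNIQUE does not imply NOT NULL → nullable.
- destination: declared NOT NULL → not nullable.
- capacity: no NOT NULL constraint applies → nullable.
- weight: declared NOT NULL → not nullable.
- status: declared NOT NULL → not nullable.
- plate: CHECK does not forbid NULL (a CHECK constraint passes when its expression is NULL) → nullable.
- carrier_id: declared NOT NULL → not nullable.
- code: part of the PRIMARY KEY, which implies NOT NULL → not nullable.

fuel, volume, license, capacity, plate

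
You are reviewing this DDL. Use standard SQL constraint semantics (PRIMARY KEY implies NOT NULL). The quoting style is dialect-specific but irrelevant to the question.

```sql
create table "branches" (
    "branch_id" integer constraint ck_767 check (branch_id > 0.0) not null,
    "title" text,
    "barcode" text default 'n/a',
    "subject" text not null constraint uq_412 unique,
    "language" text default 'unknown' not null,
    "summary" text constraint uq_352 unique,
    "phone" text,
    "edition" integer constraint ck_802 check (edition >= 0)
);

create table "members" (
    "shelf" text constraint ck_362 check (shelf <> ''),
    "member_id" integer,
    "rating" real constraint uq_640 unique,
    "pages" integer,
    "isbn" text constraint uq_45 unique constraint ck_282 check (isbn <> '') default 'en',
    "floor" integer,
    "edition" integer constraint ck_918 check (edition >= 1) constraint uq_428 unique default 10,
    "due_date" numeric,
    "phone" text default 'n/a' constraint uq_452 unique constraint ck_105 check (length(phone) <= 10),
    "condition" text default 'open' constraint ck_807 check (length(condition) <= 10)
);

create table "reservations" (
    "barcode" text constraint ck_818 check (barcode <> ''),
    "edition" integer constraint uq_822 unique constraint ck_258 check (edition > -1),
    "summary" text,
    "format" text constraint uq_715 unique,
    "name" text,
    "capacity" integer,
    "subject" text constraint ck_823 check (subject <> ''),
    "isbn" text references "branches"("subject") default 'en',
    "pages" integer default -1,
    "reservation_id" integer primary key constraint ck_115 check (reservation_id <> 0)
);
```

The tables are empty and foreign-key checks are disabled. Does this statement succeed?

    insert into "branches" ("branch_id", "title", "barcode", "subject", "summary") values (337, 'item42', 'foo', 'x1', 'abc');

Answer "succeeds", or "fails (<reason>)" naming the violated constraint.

NOT NULL columns: branch_id is supplied; language defaults to 'unknown'; subject is supplied.
CHECK constraints: 337 satisfies (branch_id > 0.0).
No constraint is violated.

succeeds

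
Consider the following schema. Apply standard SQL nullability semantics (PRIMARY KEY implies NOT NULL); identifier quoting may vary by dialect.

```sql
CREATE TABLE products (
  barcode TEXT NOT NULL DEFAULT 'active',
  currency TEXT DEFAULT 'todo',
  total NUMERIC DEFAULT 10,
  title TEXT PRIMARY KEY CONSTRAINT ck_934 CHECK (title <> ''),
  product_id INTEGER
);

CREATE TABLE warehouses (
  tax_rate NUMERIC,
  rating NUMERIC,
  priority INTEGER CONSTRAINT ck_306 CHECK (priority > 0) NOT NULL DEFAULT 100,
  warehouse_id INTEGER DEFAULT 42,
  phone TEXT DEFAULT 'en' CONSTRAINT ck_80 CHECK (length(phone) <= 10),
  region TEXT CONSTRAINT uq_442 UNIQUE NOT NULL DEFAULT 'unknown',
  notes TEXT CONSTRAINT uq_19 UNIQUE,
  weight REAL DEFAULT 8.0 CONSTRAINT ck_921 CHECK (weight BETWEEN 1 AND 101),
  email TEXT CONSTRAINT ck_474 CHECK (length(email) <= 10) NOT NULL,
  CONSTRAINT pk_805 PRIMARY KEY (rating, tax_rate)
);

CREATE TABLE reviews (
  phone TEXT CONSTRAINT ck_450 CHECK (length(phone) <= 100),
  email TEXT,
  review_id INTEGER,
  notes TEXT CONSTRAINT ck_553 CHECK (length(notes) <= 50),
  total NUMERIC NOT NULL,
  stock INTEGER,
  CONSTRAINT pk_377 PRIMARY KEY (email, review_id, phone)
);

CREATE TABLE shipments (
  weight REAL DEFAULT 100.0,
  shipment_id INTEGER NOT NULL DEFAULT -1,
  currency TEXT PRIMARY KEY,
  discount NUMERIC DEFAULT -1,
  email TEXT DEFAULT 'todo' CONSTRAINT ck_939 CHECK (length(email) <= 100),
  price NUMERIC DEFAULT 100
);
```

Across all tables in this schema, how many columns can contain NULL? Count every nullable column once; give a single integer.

products: 3 nullable (currency, total, product_id — PK (title) and explicit NOT NULL columns excluded).
warehouses: 4 nullable (warehouse_id, phone, notes, weight — PK (rating, tax_rate) and explicit NOT NULL columns excluded).
reviews: 2 nullable (notes, stock — PK (email, review_id, phone) and explicit NOT NULL columns excluded).
shipments: 4 nullable (weight, discount, email, price — PK (currency) and explicit NOT NULL columns excluded).
Total: 3 + 4 + 2 + 4 = 13.

13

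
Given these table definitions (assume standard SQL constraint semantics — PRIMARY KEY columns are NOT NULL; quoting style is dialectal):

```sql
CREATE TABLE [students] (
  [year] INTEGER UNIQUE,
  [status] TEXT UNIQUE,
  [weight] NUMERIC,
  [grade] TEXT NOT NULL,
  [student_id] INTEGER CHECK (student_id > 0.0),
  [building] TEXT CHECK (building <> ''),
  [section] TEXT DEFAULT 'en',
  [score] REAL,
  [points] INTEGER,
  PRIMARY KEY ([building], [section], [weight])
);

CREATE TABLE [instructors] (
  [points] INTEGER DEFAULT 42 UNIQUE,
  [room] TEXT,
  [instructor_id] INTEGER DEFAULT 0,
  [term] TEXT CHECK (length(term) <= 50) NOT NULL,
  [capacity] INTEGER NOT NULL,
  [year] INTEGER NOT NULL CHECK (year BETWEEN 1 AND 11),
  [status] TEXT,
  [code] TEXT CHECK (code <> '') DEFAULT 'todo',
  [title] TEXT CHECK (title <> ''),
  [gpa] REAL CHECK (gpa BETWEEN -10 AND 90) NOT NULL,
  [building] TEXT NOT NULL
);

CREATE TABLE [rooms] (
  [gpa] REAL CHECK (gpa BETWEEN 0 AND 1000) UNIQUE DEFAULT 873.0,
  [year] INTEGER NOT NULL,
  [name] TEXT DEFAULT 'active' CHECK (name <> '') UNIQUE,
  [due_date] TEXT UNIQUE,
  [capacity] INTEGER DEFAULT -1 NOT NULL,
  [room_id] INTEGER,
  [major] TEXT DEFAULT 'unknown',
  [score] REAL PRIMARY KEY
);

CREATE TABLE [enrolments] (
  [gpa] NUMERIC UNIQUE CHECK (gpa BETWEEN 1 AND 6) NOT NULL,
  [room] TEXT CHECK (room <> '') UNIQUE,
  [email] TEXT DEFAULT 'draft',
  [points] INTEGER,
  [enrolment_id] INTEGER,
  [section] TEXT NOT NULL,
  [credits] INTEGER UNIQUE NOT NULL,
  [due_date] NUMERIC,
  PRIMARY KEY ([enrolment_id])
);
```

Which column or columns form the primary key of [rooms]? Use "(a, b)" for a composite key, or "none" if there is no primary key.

score is declared PRIMARY KEY inline on the column.

score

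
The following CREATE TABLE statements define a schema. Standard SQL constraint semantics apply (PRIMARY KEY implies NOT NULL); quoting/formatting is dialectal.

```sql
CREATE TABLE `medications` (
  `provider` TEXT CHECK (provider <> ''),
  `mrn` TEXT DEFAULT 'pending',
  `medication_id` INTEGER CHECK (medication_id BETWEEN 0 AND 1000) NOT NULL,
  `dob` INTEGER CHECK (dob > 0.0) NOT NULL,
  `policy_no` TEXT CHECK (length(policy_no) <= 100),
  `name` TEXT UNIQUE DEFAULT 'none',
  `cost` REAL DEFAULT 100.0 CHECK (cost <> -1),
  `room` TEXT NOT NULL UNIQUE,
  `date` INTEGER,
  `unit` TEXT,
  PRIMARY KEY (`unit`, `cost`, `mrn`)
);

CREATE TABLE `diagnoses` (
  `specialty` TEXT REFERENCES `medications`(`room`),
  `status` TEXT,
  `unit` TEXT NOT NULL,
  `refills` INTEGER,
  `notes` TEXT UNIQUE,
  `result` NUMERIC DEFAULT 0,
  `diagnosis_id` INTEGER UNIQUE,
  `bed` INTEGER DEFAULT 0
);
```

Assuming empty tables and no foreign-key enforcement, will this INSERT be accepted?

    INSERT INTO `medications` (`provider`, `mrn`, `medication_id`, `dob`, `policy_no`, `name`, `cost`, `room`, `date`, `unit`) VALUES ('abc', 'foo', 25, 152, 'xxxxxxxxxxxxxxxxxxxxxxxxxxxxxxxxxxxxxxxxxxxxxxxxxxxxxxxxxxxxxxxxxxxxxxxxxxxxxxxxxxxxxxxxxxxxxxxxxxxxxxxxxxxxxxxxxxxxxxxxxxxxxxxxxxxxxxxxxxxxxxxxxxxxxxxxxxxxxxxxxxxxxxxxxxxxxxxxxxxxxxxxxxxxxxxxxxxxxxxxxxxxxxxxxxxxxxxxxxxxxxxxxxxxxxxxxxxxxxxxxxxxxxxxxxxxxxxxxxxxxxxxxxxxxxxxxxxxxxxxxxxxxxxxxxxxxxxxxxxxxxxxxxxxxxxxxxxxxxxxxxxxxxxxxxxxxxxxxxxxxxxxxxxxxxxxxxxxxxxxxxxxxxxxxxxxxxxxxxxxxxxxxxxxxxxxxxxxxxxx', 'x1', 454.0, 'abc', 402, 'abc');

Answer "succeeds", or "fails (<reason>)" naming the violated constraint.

The value 'xxxxxxxxxxxxxxxxxxxxxxxxxxxxxxxxxxxxxxxxxxxxxxxxxxxxxxxxxxxxxxxxxxxxxxxxxxxxxxxxxxxxxxxxxxxxxxxxxxxxxxxxxxxxxxxxxxxxxxxxxxxxxxxxxxxxxxxxxxxxxxxxxxxxxxxxxxxxxxxxxxxxxxxxxxxxxxxxxxxxxxxxxxxxxxxxxxxxxxxxxxxxxxxxxxxxxxxxxxxxxxxxxxxxxxxxxxxxxxxxxxxxxxxxxxxxxxxxxxxxxxxxxxxxxxxxxxxxxxxxxxxxxxxxxxxxxxxxxxxxxxxxxxxxxxxxxxxxxxxxxxxxxxxxxxxxxxxxxxxxxxxxxxxxxxxxxxxxxxxxxxxxxxxxxxxxxxxxxxxxxxxxxxxxxxxxxxxxxxxx' for policy_no violates CHECK (length(policy_no) <= 100).

fails (CHECK on policy_no)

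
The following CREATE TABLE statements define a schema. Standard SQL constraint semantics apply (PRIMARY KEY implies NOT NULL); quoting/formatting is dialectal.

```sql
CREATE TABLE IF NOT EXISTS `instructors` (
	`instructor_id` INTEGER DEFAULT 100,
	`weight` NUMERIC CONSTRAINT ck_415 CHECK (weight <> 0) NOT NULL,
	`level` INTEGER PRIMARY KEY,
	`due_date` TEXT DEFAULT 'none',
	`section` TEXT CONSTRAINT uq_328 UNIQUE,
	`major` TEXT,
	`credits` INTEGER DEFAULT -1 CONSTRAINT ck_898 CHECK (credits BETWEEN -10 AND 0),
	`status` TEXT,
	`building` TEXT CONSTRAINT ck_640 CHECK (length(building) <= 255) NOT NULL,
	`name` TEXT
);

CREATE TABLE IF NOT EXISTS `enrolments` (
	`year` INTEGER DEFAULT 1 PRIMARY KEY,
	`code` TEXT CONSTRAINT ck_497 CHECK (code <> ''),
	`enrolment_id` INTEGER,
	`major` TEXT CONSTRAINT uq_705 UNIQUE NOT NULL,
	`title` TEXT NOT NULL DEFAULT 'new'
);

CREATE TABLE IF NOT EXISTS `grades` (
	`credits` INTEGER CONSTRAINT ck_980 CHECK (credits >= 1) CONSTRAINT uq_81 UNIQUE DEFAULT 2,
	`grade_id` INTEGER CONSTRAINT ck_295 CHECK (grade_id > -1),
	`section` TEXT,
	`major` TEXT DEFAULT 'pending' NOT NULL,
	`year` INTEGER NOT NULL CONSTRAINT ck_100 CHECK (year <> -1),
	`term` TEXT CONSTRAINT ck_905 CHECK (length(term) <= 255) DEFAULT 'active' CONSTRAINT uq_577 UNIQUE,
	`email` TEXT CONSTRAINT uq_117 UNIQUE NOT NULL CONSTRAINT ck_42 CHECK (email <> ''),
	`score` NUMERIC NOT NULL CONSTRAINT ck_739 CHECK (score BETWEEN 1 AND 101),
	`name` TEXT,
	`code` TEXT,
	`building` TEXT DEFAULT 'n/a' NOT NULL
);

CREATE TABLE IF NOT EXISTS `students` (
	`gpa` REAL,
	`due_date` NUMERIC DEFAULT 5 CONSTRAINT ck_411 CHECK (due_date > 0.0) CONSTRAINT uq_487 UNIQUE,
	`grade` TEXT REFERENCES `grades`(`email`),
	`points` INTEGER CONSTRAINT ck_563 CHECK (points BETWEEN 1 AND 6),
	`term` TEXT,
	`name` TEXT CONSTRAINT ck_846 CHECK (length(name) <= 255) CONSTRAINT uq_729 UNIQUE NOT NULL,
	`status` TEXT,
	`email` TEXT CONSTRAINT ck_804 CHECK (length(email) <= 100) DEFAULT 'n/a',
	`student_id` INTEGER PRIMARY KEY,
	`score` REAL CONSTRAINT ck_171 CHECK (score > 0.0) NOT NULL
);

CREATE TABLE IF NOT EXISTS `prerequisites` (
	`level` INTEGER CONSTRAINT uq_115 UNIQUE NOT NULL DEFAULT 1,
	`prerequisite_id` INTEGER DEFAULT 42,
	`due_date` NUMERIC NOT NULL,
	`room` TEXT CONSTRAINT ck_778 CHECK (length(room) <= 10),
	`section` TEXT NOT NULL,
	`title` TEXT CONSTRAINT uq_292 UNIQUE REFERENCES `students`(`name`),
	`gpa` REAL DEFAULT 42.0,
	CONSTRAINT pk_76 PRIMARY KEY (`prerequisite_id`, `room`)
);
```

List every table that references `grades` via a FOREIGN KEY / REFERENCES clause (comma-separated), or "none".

- students.grade references grades(email).

students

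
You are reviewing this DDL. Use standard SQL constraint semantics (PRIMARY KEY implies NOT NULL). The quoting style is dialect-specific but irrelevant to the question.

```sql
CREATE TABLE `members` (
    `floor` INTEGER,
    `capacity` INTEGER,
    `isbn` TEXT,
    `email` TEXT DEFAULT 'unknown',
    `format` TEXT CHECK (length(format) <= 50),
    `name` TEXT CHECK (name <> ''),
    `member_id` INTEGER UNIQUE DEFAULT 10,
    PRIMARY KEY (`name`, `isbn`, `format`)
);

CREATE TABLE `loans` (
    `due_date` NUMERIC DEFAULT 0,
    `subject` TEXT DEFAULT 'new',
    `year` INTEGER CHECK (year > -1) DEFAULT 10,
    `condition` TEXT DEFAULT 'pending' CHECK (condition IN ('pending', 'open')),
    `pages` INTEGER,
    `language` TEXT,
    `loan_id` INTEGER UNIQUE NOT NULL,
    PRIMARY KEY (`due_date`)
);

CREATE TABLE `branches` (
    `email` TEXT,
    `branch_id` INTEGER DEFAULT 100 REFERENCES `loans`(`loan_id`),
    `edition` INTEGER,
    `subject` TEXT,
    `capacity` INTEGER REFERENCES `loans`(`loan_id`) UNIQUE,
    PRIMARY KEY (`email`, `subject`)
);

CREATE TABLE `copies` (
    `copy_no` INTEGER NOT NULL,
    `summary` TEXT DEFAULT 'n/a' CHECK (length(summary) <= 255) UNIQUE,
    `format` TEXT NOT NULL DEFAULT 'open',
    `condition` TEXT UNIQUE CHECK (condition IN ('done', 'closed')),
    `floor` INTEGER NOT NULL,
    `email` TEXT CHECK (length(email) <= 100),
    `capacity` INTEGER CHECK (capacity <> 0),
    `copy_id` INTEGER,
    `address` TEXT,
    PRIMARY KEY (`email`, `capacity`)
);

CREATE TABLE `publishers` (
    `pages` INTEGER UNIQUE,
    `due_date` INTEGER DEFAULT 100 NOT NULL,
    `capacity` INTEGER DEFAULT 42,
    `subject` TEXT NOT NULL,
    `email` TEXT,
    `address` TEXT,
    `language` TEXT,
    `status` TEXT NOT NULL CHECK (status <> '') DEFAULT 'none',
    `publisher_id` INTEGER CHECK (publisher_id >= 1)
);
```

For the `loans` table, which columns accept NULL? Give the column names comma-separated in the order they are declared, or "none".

- due_date: part of the PRIMARY KEY, which implies NOT NULL → not nullable.
- subject: DEFAULT only fills an omitted column; an explicit NULL is still allowed → nullable.
- year: CHECK does not forbid NULL (a CHECK constraint passes when its expression is NULL) → nullable.
- condition: CHECK does not forbid NULL (a CHECK constraint passes when its expression is NULL) → nullable.
- pages: no NOT NULL constraint applies → nullable.
- language: no NOT NULL constraint applies → nullable.
- loan_id: declared NOT NULL → not nullable.

subject, year, condition, pages, language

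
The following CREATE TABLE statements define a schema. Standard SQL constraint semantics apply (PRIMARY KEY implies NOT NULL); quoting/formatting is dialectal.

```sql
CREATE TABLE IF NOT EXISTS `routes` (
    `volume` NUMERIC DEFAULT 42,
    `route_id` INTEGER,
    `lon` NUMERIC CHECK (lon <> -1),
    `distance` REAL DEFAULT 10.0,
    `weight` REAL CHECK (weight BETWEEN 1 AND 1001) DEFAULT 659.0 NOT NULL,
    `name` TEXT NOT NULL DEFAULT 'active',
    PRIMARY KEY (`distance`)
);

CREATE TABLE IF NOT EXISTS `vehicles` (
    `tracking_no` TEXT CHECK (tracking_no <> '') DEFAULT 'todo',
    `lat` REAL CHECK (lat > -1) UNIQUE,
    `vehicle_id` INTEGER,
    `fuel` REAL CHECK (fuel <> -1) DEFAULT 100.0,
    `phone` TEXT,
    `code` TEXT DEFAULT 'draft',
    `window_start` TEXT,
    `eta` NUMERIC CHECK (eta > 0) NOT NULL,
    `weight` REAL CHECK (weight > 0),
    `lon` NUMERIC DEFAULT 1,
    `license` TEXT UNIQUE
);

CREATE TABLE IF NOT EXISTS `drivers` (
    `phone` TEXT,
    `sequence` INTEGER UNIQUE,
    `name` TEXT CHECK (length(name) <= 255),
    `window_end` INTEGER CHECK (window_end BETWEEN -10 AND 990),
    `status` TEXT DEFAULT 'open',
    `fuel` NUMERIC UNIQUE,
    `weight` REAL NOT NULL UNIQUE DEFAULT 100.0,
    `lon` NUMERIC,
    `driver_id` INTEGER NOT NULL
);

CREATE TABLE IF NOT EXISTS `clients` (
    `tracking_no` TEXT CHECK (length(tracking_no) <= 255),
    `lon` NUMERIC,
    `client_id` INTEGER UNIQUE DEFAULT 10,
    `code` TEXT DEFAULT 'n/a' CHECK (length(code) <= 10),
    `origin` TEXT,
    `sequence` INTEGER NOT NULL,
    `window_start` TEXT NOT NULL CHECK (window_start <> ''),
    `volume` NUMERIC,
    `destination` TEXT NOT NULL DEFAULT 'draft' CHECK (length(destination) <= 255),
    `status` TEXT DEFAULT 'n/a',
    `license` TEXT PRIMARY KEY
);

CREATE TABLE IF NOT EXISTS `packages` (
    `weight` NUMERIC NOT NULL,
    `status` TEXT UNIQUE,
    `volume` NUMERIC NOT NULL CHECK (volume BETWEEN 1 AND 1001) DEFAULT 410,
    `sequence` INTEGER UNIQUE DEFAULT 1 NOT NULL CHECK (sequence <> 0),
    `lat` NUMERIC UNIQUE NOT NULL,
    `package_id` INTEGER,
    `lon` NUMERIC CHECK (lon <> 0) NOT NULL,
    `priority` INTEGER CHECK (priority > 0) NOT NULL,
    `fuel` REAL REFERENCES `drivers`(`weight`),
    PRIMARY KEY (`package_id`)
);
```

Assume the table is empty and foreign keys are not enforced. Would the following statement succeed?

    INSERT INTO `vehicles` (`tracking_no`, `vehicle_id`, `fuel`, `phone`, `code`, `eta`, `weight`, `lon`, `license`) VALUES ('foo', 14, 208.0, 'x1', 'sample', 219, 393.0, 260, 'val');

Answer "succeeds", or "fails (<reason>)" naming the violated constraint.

NOT NULL columns: eta is supplied.
CHECK constraints: 'foo' satisfies (tracking_no <> ''); 208.0 satisfies (fuel <> -1); 219 satisfies (eta > 0); 393.0 satisfies (weight > 0).
No constraint is violated.

succeeds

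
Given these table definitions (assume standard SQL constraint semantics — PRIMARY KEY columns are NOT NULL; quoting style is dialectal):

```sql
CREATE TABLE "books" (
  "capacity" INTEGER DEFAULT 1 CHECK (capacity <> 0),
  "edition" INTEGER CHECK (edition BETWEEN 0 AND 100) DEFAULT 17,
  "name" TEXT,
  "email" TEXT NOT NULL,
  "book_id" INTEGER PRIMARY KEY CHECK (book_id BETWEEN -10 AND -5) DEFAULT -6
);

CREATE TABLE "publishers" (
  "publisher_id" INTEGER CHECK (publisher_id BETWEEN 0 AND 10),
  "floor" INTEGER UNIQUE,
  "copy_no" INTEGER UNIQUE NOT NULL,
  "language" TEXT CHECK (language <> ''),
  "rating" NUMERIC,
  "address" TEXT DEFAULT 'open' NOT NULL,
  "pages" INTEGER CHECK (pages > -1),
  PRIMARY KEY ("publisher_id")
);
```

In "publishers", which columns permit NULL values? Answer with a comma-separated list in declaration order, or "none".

- publisher_id: part of the PRIMARY KEY, which implies NOT NULL → not nullable.
- floor: UNIQUE does not imply NOT NULL → nullable.
- copy_no: declared NOT NULL → not nullable.
- language: CHECK does not forbid NULL (a CHECK constraint passes when its expression is NULL) → nullable.
- rating: no NOT NULL constraint applies → nullable.
- address: declared NOT NULL → not nullable.
- pages: CHECK does not forbid NULL (a CHECK constraint passes when its expression is NULL) → nullable.

floor, language, rating, pages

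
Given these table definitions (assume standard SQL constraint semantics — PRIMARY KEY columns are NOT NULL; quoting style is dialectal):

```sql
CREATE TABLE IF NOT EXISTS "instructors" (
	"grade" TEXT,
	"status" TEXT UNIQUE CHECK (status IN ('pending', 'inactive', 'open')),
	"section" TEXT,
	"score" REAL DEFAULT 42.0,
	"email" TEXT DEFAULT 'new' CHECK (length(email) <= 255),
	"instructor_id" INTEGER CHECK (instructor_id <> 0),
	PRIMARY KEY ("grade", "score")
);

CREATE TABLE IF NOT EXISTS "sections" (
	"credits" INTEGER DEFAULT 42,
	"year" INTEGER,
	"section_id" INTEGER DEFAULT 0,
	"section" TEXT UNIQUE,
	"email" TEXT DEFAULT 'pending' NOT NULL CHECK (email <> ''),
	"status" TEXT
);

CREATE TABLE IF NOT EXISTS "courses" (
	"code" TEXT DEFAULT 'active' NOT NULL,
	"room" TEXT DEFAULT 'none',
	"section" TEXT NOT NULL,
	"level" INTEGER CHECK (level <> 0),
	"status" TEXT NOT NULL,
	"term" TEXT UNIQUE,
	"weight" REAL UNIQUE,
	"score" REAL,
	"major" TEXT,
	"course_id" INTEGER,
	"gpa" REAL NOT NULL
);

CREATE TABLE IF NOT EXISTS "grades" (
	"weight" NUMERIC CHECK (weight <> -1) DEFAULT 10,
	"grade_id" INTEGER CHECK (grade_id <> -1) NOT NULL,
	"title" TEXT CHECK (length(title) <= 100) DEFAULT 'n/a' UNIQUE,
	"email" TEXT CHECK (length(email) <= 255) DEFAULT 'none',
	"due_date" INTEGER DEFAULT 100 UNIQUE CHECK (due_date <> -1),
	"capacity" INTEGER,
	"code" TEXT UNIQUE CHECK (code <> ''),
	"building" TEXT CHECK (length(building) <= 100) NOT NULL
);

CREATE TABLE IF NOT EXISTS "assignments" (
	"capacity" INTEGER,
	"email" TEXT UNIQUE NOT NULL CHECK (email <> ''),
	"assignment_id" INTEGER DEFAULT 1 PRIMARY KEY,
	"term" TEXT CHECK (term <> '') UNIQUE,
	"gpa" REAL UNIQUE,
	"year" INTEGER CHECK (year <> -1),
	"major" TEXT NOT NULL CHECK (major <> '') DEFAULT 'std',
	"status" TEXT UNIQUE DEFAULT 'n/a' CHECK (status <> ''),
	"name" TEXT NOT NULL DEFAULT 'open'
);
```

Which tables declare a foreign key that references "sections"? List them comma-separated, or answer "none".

none

No REFERENCES clause anywhere in the schema names sections.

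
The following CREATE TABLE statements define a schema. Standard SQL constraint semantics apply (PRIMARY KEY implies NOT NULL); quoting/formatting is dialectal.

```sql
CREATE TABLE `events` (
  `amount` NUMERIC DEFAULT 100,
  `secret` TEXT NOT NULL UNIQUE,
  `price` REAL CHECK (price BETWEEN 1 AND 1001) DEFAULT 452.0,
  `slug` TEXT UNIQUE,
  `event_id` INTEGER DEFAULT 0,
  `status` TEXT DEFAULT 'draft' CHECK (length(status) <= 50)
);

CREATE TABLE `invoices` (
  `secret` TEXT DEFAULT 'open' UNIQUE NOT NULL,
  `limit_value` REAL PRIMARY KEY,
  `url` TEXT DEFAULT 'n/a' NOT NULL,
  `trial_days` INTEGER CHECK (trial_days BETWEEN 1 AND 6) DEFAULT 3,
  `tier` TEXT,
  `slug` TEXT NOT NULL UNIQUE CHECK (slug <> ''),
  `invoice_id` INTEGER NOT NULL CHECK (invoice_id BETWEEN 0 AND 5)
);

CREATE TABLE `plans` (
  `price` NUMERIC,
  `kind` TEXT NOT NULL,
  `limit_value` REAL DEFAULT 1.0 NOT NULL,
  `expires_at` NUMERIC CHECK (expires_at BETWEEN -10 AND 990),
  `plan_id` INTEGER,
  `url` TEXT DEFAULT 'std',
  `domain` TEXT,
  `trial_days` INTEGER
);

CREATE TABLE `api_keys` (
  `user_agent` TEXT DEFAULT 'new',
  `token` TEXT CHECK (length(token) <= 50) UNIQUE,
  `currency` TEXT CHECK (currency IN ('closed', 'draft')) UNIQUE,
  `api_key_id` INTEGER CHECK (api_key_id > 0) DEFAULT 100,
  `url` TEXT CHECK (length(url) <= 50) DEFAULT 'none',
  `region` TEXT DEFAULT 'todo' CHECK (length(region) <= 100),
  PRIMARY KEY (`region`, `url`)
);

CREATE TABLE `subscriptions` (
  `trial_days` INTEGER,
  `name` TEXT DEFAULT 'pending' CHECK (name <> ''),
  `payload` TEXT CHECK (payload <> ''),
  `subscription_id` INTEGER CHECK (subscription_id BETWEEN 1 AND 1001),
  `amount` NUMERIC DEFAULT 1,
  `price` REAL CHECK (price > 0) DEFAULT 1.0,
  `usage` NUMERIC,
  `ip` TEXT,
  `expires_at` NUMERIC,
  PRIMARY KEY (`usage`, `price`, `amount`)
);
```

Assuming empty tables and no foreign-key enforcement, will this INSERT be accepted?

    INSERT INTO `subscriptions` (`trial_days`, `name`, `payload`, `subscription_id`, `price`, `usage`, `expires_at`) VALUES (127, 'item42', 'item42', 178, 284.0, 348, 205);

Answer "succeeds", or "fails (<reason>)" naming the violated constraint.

succeeds

NOT NULL columns: amount defaults to 1; price is supplied; usage is supplied.
CHECK constraints: 'item42' satisfies (name <> ''); 'item42' satisfies (payload <> ''); 178 satisfies (subscription_id BETWEEN 1 AND 1001); 284.0 satisfies (price > 0).
No constraint is violated.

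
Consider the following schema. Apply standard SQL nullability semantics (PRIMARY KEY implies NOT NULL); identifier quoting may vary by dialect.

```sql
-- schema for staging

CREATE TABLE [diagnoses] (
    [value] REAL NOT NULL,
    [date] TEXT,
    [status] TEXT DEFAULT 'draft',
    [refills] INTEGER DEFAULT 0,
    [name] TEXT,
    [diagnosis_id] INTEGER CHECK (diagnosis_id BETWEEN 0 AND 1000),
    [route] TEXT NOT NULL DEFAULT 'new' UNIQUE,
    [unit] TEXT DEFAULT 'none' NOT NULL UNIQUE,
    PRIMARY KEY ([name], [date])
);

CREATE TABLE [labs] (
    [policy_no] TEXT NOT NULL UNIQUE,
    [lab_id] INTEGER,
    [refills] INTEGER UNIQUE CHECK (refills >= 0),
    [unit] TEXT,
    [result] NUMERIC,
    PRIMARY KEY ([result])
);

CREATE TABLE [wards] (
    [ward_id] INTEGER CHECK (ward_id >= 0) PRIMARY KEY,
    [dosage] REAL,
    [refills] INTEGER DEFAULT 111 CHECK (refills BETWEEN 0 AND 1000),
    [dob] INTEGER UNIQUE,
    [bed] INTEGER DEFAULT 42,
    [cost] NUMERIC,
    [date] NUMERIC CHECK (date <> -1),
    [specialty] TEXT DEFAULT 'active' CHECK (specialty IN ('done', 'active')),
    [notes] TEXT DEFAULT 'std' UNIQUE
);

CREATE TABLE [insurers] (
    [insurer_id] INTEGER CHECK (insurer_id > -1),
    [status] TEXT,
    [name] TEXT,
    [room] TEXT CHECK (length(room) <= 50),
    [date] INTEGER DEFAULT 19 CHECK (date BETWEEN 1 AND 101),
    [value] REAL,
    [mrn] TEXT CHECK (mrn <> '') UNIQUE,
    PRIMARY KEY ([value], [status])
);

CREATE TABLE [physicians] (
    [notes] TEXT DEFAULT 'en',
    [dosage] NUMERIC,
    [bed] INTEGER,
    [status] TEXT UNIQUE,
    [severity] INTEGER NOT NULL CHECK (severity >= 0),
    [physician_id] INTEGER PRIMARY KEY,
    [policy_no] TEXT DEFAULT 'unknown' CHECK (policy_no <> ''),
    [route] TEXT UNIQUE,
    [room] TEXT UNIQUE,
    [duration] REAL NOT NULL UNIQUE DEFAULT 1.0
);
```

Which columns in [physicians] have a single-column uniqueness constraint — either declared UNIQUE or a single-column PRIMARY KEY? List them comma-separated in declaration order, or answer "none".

status, physician_id, route, room, duration

- notes: no UNIQUE or single-column PK constraint.
- dosage: no UNIQUE or single-column PK constraint.
- bed: no UNIQUE or single-column PK constraint.
- status: declared UNIQUE → unique.
- severity: no UNIQUE or single-column PK constraint.
- physician_id: single-column PRIMARY KEY → unique.
- policy_no: no UNIQUE or single-column PK constraint.
- route: declared UNIQUE → unique.
- room: declared UNIQUE → unique.
- duration: declared UNIQUE → unique.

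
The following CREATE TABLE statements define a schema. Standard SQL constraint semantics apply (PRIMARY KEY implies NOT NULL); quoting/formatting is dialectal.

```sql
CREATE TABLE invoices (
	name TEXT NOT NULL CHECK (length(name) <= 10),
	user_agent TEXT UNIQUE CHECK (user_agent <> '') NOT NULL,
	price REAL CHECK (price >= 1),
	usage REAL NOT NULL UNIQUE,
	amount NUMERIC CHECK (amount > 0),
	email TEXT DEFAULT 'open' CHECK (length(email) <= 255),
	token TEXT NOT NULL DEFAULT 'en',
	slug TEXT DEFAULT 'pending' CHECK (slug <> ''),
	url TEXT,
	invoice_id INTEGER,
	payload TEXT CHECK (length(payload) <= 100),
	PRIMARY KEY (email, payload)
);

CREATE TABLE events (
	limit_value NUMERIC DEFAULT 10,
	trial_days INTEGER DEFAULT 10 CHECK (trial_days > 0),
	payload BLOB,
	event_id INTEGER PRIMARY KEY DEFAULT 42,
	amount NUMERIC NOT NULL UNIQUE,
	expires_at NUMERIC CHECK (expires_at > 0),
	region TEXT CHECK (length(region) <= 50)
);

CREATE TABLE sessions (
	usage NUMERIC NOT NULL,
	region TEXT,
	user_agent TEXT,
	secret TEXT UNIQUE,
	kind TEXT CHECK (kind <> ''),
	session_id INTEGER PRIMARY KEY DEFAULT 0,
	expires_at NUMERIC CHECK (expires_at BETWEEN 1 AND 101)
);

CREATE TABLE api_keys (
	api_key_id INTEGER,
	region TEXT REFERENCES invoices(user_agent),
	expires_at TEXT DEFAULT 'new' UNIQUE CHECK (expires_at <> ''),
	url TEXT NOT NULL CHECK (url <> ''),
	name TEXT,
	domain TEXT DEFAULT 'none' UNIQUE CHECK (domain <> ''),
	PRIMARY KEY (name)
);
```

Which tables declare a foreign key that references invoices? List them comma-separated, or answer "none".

api_keys

- api_keys.region references invoices(user_agent).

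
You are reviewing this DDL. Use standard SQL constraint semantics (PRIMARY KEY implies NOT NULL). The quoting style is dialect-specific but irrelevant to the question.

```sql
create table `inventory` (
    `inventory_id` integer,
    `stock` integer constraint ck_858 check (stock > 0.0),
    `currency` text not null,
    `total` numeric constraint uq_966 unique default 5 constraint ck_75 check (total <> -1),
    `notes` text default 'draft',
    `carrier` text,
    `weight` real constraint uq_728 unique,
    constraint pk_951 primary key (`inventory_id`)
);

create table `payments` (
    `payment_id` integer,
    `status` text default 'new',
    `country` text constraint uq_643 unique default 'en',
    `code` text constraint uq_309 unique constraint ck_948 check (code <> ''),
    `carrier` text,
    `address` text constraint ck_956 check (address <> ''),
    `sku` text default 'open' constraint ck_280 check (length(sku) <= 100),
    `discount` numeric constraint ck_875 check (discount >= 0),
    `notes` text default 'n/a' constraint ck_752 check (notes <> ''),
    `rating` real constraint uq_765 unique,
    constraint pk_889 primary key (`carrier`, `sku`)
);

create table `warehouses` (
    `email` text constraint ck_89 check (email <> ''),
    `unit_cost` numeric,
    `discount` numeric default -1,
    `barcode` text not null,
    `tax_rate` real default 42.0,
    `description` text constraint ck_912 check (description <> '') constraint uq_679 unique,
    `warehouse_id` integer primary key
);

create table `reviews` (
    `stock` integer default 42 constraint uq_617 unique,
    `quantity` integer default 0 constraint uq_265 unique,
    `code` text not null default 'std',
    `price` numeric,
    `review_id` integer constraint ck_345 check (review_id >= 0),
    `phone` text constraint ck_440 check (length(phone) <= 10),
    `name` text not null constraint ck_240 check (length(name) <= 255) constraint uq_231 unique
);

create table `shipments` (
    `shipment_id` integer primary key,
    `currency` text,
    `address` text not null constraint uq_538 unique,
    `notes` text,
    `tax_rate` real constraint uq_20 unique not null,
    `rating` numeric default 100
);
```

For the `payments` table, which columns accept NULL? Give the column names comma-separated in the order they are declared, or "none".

payment_id, status, country, code, address, discount, notes, rating

- payment_id: no NOT NULL constraint applies → nullable.
- status: DEFAULT only fills an omitted column; an explicit NULL is still allowed → nullable.
- country: UNIQUE does not imply NOT NULL → nullable.
- code: CHECK does not forbid NULL (a CHECK constraint passes when its expression is NULL) → nullable.
- carrier: part of the PRIMARY KEY, which implies NOT NULL → not nullable.
- address: CHECK does not forbid NULL (a CHECK constraint passes when its expression is NULL) → nullable.
- sku: part of the PRIMARY KEY, which implies NOT NULL → not nullable.
- discount: CHECK does not forbid NULL (a CHECK constraint passes when its expression is NULL) → nullable.
- notes: CHECK does not forbid NULL (a CHECK constraint passes when its expression is NULL) → nullable.
- rating: UNIQUE does not imply NOT NULL → nullable.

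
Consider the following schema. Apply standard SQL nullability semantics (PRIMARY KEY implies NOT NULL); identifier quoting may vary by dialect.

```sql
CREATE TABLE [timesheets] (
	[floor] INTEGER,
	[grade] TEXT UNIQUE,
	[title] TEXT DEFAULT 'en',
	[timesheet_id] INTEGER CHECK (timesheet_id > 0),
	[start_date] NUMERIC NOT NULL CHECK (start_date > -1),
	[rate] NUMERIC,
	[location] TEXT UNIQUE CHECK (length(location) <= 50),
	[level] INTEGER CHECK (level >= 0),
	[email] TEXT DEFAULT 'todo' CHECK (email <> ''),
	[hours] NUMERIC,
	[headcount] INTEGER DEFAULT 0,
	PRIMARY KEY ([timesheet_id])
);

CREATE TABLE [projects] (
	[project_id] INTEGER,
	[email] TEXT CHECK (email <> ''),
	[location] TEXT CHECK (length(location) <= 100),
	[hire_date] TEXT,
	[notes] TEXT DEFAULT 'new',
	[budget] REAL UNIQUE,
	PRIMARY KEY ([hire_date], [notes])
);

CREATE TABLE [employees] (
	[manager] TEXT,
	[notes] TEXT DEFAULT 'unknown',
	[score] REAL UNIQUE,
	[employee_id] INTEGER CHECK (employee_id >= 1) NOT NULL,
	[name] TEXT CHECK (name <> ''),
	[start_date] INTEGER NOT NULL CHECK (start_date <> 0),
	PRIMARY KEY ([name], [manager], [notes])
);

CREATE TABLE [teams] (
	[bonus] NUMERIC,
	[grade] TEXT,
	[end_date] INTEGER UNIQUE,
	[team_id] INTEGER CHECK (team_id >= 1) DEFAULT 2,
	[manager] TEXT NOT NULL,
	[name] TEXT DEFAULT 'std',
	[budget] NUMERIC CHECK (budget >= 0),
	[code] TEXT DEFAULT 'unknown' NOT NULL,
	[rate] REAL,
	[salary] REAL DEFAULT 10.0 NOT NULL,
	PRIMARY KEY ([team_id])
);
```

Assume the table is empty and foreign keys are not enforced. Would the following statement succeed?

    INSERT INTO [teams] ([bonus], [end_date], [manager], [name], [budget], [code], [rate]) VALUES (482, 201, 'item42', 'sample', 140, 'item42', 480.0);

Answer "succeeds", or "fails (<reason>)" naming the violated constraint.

NOT NULL columns: code is supplied; manager is supplied; salary defaults to 10.0; team_id defaults to 2.
CHECK constraints: 140 satisfies (budget >= 0).
No constraint is violated.

succeeds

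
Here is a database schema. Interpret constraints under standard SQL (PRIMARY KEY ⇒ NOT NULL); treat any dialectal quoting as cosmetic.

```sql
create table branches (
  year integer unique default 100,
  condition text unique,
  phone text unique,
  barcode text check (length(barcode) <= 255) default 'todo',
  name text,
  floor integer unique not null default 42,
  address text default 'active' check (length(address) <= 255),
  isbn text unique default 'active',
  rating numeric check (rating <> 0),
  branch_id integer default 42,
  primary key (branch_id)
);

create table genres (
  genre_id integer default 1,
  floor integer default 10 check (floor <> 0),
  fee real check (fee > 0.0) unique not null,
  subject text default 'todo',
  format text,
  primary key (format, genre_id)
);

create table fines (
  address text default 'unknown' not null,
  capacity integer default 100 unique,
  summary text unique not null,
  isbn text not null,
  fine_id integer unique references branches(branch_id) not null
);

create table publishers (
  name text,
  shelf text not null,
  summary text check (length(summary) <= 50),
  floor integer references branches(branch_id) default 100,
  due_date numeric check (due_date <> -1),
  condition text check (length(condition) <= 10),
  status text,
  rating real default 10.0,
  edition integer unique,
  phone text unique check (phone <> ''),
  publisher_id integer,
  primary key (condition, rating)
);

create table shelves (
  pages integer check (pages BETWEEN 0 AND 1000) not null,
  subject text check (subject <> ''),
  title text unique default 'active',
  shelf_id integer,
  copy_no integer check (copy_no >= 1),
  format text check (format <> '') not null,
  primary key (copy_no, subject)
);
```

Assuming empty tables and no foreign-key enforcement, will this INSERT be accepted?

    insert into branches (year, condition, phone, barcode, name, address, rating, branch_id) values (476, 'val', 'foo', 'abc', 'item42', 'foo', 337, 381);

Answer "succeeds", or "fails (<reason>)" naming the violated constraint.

succeeds

NOT NULL columns: branch_id is supplied; floor defaults to 42.
CHECK constraints: 'abc' satisfies (length(barcode) <= 255); 'foo' satisfies (length(address) <= 255); 337 satisfies (rating <> 0).
No constraint is violated.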